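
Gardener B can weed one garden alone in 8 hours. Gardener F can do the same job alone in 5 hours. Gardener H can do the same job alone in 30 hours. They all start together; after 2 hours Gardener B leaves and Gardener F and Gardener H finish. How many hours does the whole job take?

45/14 hours

In the first 2 hours the combined rate is 43/120, so 43/60 of the job is done, leaving 17/60.
After Gardener B leaves the rate is 7/30 per hour; the remaining 17/60 takes 17/14 hours.
Total = 2 + 17/14 = 45/14 hours.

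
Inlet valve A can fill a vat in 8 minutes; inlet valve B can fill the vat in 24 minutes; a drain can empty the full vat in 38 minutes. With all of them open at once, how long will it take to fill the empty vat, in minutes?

Net rate = 1/8 + 1/24 − 1/38 = (57 + 19 − 12)/456 = 64/456 = 8/57 per minute.
Filling time = 1 ÷ (8/57) = 57/8 minutes.

57/8 minutes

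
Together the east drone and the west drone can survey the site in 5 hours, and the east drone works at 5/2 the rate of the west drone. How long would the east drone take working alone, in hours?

Let the west drone's rate be r; then the east drone's rate is (5/2)r, so together (5/2 + 1)r = (7/2)r = 1/5.
Thus r = 2/35 per hour.
The west drone alone: 35/2 hours; the east drone alone: 7 hours.

7 hours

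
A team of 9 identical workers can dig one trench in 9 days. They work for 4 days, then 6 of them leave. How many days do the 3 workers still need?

15 days

One worker does 1/81 of the job per day.
After 4 days with 9 workers, 4/9 is done (5/9 left).
With 3 workers the rate is 3/81 = 1/27, so the rest takes 5/9 ÷ 1/27 = 15 days.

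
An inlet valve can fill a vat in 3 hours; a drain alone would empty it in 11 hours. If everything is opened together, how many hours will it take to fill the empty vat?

Net rate = 1/3 − 1/11 = (11 − 3)/33 = 8/33 per hour.
Filling time = 1 ÷ (8/33) = 33/8 hours.

33/8 hours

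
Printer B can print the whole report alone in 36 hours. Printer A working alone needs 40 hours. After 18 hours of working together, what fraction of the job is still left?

1/20

Combined rate: 1/36 + 1/40 = (10 + 9)/360 = 19/360 per hour.
In 18 hours they complete 18·19/360 = 19/20 of the job.
So 1/20 remains.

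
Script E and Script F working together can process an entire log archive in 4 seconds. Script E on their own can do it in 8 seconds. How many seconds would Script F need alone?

Combined rate is 1/4 per second.
Known contribution: 1/8 per second.
So Script F's rate is 1/4 − 1/8 = 1/8, meaning 8 seconds alone.

8 seconds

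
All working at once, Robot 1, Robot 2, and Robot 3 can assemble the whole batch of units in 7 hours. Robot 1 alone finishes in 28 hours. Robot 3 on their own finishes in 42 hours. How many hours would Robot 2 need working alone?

12 hours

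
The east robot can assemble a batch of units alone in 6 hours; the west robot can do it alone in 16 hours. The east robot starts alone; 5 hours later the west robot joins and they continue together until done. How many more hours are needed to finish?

8/11 hours

In 5 hours the east robot does 5/6 of the job, leaving 1/6.
The east robot and the west robot together work at 11/48 per hour, so finishing takes 1/6 ÷ 11/48 = 8/11 hours.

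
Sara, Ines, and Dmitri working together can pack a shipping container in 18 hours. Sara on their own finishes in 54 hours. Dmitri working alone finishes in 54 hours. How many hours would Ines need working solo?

54 hours

Combined rate is 1/18 per hour.
Known contribution: 1/54 + 1/54 = (1 + 1)/54 = 2/54 = 1/27 per hour.
So Ines's rate is 1/18 − 1/27 = 1/54, meaning 54 hours alone.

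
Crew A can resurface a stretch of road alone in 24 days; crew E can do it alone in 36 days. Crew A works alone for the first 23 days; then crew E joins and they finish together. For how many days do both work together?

In 23 days crew A does 23/24 of the job, leaving 1/24.
Crew A and crew E together work at 5/72 per day, so finishing takes 1/24 ÷ 5/72 = 3/5 days.

3/5 days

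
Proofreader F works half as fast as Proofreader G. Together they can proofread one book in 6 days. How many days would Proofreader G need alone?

Let Proofreader G's rate be r; then Proofreader F's rate is (1/2)r, so together (1/2 + 1)r = (3/2)r = 1/6.
Thus r = 1/9 per day.
Proofreader G alone: 9 days; Proofreader F alone: 18 days.

9 days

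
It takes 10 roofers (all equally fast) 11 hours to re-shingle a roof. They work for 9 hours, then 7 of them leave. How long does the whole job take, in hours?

47/3 hours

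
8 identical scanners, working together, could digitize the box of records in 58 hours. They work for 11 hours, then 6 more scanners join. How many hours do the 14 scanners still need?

One scanner does 1/464 of the job per hour.
After 11 hours with 8 scanners, 11/58 is done (47/58 left).
With 14 scanners the rate is 14/464 = 7/232, so the rest takes 47/58 ÷ 7/232 = 188/7 hours.

188/7 hours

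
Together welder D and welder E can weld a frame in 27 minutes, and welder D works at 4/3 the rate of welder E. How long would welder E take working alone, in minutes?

Let welder E's rate be r; then welder D's rate is (4/3)r, so together (4/3 + 1)r = (7/3)r = 1/27.
Thus r = 1/63 per minute.
Welder E alone: 63 minutes; welder D alone: 189/4 minutes.

63 minutes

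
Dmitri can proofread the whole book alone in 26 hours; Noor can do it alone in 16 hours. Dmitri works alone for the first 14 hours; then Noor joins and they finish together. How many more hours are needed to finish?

32/7 hours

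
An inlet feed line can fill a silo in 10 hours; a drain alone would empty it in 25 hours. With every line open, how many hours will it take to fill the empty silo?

Net rate = 1/10 − 1/25 = (5 − 2)/50 = 3/50 per hour.
Filling time = 1 ÷ (3/50) = 50/3 hours.

50/3 hours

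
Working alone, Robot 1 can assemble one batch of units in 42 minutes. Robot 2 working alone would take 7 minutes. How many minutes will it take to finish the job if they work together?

6 minutes

With two workers the combined time is the product over the sum: 42·7/(42+7) = 294/49 = 6 minutes.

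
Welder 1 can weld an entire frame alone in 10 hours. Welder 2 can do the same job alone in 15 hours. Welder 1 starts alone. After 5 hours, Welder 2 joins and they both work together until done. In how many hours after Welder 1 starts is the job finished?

8 hours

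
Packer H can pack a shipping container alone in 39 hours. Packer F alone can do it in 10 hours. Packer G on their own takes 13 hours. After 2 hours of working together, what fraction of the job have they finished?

79/195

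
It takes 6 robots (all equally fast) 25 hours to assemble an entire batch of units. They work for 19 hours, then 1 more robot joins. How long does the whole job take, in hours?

169/7 hours

One robot does 1/150 of the job per hour.
After 19 hours with 6 robots, 19/25 is done (6/25 left).
With 7 robots the rate is 7/150, so the rest takes 6/25 ÷ 7/150 = 36/7 hours.
Total = 19 + 36/7 = 169/7 hours.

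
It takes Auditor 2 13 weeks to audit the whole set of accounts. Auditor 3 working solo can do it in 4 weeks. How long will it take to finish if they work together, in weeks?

With two workers the combined time is the product over the sum: 13·4/(13+4) = 52/17 weeks.

52/17 weeks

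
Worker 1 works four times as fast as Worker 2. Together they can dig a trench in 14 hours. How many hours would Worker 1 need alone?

Let Worker 2's rate be r; then Worker 1's rate is 4r, so together (4 + 1)r = 5r = 1/14.
Thus r = 1/70 per hour.
Worker 2 alone: 70 hours; Worker 1 alone: 35/2 hours.

35/2 hours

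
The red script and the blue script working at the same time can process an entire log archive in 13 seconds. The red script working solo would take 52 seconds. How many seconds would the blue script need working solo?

52/3 seconds

Combined rate is 1/13 per second.
Known contribution: 1/52 per second.
So the blue script's rate is 1/13 − 1/52 = 3/52, meaning 52/3 seconds alone.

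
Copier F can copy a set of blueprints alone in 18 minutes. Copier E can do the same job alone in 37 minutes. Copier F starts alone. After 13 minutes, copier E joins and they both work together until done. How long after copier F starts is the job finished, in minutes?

In the first 13 minutes copier F alone does 13/18 of the job, leaving 5/18.
Once everyone is working, combined rate: 1/18 + 1/37 = (37 + 18)/666 = 55/666 per minute.
Remaining 5/18 at 55/666 per minute takes 37/11 minutes.
Total from the start = 13 + 37/11 = 180/11 minutes.

180/11 minutes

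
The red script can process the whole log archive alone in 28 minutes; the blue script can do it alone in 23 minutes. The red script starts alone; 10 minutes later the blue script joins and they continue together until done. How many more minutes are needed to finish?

In 10 minutes the red script does 10/28 = 5/14 of the job, leaving 9/14.
The red script and the blue script together work at 51/644 per minute, so finishing takes 9/14 ÷ 51/644 = 138/17 minutes.

138/17 minutes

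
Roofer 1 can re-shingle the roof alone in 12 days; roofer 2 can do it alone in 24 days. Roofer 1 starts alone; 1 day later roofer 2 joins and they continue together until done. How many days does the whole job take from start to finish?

In 1 day roofer 1 does 1/12 of the job, leaving 11/12.
Roofer 1 and roofer 2 together work at 1/8 per day, so finishing takes 11/12 ÷ 1/8 = 22/3 days.
Total time = 1 + 22/3 = 25/3 days.

25/3 days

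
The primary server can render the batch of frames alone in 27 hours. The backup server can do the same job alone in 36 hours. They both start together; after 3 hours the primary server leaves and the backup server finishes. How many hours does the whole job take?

32 hours

In the first 3 hours the combined rate is 7/108, so 7/36 of the job is done, leaving 29/36.
After the primary server leaves the rate is 1/36 per hour; the remaining 29/36 takes 29 hours.
Total = 3 + 29 = 32 hours.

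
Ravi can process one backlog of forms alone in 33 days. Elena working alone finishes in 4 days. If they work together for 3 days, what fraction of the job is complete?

Combined rate: 1/33 + 1/4 = (4 + 33)/132 = 37/132 per day.
In 3 days they complete 3·37/132 = 37/44 of the job.

37/44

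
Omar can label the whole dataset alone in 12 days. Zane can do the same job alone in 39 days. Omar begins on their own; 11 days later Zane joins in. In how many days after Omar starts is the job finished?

In the first 11 days Omar alone does 11/12 of the job, leaving 1/12.
Once everyone is working, combined rate: 1/12 + 1/39 = (13 + 4)/156 = 17/156 per day.
Remaining 1/12 at 17/156 per day takes 13/17 days.
Total from the start = 11 + 13/17 = 200/17 days.

200/17 days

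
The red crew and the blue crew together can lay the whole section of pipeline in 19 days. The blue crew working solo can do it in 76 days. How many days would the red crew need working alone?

Combined rate is 1/19 per day.
Known contribution: 1/76 per day.
So the red crew's rate is 1/19 − 1/76 = 3/76, meaning 76/3 days alone.

76/3 days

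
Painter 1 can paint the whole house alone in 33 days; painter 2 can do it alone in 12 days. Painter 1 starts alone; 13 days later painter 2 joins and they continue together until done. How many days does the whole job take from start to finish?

In 13 days painter 1 does 13/33 of the job, leaving 20/33.
Painter 1 and painter 2 together work at 5/44 per day, so finishing takes 20/33 ÷ 5/44 = 16/3 days.
Total time = 13 + 16/3 = 55/3 days.

55/3 days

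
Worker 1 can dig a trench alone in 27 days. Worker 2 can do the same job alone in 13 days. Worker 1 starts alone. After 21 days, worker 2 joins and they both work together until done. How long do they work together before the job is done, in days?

In the first 21 days worker 1 alone does 21/27 = 7/9 of the job, leaving 2/9.
Once everyone is working, combined rate: 1/27 + 1/13 = (13 + 27)/351 = 40/351 per day.
Remaining 2/9 at 40/351 per day takes 39/20 days.

39/20 days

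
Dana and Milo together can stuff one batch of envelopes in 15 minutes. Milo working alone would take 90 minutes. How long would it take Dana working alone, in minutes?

18 minutes

Combined rate is 1/15 per minute.
Known contribution: 1/90 per minute.
So Dana's rate is 1/15 − 1/90 = 1/18, meaning 18 minutes alone.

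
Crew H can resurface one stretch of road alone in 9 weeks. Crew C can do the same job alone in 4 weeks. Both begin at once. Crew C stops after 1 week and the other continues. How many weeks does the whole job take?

27/4 weeks

In the first 1 week the combined rate is 13/36, so 13/36 of the job is done, leaving 23/36.
After Crew C leaves the rate is 1/9 per week; the remaining 23/36 takes 23/4 weeks.
Total = 1 + 23/4 = 27/4 weeks.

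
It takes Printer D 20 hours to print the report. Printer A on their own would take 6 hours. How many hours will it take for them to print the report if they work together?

60/13 hours

Combined rate: 1/20 + 1/6 = (3 + 10)/60 = 13/60 per hour.
Time = 1 ÷ (13/60) = 60/13 hours.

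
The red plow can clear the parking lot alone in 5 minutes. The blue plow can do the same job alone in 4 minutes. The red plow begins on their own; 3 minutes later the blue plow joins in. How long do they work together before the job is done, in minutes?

8/9 minutes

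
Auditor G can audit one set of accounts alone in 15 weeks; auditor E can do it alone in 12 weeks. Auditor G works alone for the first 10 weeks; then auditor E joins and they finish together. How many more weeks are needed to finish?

In 10 weeks auditor G does 10/15 = 2/3 of the job, leaving 1/3.
Auditor G and auditor E together work at 3/20 per week, so finishing takes 1/3 ÷ 3/20 = 20/9 weeks.

20/9 weeks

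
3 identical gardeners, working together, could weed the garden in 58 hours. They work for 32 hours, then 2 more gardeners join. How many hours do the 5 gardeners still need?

78/5 hours

One gardener does 1/174 of the job per hour.
After 32 hours with 3 gardeners, 16/29 is done (13/29 left).
With 5 gardeners the rate is 5/174, so the rest takes 13/29 ÷ 5/174 = 78/5 hours.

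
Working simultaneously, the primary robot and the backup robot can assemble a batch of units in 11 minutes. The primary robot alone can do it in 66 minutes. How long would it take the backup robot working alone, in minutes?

Combined rate is 1/11 per minute.
Known contribution: 1/66 per minute.
So the backup robot's rate is 1/11 − 1/66 = 5/66, meaning 66/5 minutes alone.

66/5 minutes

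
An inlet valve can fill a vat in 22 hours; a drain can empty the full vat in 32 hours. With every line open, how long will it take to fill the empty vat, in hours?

352/5 hours

Net rate = 1/22 − 1/32 = (16 − 11)/352 = 5/352 per hour.
Filling time = 1 ÷ (5/352) = 352/5 hours.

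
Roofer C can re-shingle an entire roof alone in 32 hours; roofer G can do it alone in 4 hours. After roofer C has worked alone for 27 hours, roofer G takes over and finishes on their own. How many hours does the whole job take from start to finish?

In 27 hours roofer C does 27/32 of the job, leaving 5/32.
Roofer G works at 1/4 per hour, so finishing takes 5/32 ÷ 1/4 = 5/8 hours.
Total time = 27 + 5/8 = 221/8 hours.

221/8 hours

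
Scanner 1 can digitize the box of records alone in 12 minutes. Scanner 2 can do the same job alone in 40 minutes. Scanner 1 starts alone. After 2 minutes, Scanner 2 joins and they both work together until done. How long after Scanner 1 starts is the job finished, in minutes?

126/13 minutes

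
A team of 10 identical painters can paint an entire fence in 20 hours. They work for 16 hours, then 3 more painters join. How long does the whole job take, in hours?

248/13 hours

One painter does 1/200 of the job per hour.
After 16 hours with 10 painters, 4/5 is done (1/5 left).
With 13 painters the rate is 13/200, so the rest takes 1/5 ÷ 13/200 = 40/13 hours.
Total = 16 + 40/13 = 248/13 hours.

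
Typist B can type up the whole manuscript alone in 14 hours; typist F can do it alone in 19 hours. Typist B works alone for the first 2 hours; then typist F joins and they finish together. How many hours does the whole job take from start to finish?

98/11 hours

In 2 hours typist B does 2/14 = 1/7 of the job, leaving 6/7.
Typist B and typist F together work at 33/266 per hour, so finishing takes 6/7 ÷ 33/266 = 76/11 hours.
Total time = 2 + 76/11 = 98/11 hours.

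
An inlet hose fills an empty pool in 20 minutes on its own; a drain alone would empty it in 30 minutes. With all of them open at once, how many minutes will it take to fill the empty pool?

60 minutes

Net rate = 1/20 − 1/30 = (3 − 2)/60 = 1/60 per minute.
Filling time = 1 ÷ (1/60) = 60 minutes.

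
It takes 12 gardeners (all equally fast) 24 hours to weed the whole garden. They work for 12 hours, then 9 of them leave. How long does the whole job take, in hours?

One gardener does 1/288 of the job per hour.
After 12 hours with 12 gardeners, 1/2 is done (1/2 left).
With 3 gardeners the rate is 3/288 = 1/96, so the rest takes 1/2 ÷ 1/96 = 48 hours.
Total = 12 + 48 = 60 hours.

60 hours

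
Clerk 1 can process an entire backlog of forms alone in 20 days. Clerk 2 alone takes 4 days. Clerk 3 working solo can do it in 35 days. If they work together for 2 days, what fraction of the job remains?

Combined rate: 1/20 + 1/4 + 1/35 = (7 + 35 + 4)/140 = 46/140 = 23/70 per day.
In 2 days they complete 2·23/70 = 23/35 of the job.
So 12/35 remains.

12/35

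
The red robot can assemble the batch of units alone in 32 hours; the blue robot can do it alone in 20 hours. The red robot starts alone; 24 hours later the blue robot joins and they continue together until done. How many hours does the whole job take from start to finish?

352/13 hours

In 24 hours the red robot does 24/32 = 3/4 of the job, leaving 1/4.
The red robot and the blue robot together work at 13/160 per hour, so finishing takes 1/4 ÷ 13/160 = 40/13 hours.
Total time = 24 + 40/13 = 352/13 hours.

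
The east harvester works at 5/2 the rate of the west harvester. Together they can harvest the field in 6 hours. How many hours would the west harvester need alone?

Let the west harvester's rate be r; then the east harvester's rate is (5/2)r, so together (5/2 + 1)r = (7/2)r = 1/6.
Thus r = 1/21 per hour.
The west harvester alone: 21 hours; the east harvester alone: 42/5 hours.

21 hours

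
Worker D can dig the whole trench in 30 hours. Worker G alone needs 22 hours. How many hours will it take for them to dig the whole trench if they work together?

Combined rate: 1/30 + 1/22 = (11 + 15)/330 = 26/330 = 13/165 per hour.
Time = 1 ÷ (13/165) = 165/13 hours.

165/13 hours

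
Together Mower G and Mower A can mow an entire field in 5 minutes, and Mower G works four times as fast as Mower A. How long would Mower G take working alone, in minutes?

25/4 minutes

Let Mower A's rate be r; then Mower G's rate is 4r, so together (4 + 1)r = 5r = 1/5.
Thus r = 1/25 per minute.
Mower A alone: 25 minutes; Mower G alone: 25/4 minutes.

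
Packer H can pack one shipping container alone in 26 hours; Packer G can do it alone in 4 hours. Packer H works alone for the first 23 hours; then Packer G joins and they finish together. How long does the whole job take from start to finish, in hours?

In 23 hours Packer H does 23/26 of the job, leaving 3/26.
Packer H and Packer G together work at 15/52 per hour, so finishing takes 3/26 ÷ 15/52 = 2/5 hours.
Total time = 23 + 2/5 = 117/5 hours.

117/5 hours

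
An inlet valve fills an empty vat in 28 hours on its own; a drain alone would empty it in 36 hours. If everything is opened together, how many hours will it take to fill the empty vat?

126 hours

Net rate = 1/28 − 1/36 = (9 − 7)/252 = 2/252 = 1/126 per hour.
Filling time = 1 ÷ (1/126) = 126 hours.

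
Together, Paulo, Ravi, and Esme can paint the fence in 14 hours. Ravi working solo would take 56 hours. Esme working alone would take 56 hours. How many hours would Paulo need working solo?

Combined rate is 1/14 per hour.
Known contribution: 1/56 + 1/56 = (1 + 1)/56 = 2/56 = 1/28 per hour.
So Paulo's rate is 1/14 − 1/28 = 1/28, meaning 28 hours alone.

28 hours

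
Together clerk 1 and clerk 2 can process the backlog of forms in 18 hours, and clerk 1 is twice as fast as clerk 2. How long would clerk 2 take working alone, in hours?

Let clerk 2's rate be r; then clerk 1's rate is 2r, so together (2 + 1)r = 3r = 1/18.
Thus r = 1/54 per hour.
Clerk 2 alone: 54 hours; clerk 1 alone: 27 hours.

54 hours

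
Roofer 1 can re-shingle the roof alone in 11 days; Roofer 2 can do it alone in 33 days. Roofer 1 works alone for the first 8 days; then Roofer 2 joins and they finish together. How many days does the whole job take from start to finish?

41/4 days

In 8 days Roofer 1 does 8/11 of the job, leaving 3/11.
Roofer 1 and Roofer 2 together work at 4/33 per day, so finishing takes 3/11 ÷ 4/33 = 9/4 days.
Total time = 8 + 9/4 = 41/4 days.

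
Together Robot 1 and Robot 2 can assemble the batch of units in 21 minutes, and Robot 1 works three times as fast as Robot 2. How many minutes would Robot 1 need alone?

28 minutes

Let Robot 2's rate be r; then Robot 1's rate is 3r, so together (3 + 1)r = 4r = 1/21.
Thus r = 1/84 per minute.
Robot 2 alone: 84 minutes; Robot 1 alone: 28 minutes.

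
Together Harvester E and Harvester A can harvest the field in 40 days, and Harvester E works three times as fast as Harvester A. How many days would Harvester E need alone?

Let Harvester A's rate be r; then Harvester E's rate is 3r, so together (3 + 1)r = 4r = 1/40.
Thus r = 1/160 per day.
Harvester A alone: 160 days; Harvester E alone: 160/3 days.

160/3 days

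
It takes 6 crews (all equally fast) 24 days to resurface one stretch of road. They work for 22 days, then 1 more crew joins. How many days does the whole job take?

166/7 days

One crew does 1/144 of the job per day.
After 22 days with 6 crews, 11/12 is done (1/12 left).
With 7 crews the rate is 7/144, so the rest takes 1/12 ÷ 7/144 = 12/7 days.
Total = 22 + 12/7 = 166/7 days.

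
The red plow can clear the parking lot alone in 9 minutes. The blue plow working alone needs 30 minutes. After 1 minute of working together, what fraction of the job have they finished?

13/90

Combined rate: 1/9 + 1/30 = (10 + 3)/90 = 13/90 per minute.
In 1 minute they complete 1·13/90 = 13/90 of the job.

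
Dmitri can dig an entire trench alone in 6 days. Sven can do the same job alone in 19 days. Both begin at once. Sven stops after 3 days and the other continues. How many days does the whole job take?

96/19 days

In the first 3 days the combined rate is 25/114, so 25/38 of the job is done, leaving 13/38.
After Sven leaves the rate is 1/6 per day; the remaining 13/38 takes 39/19 days.
Total = 3 + 39/19 = 96/19 days.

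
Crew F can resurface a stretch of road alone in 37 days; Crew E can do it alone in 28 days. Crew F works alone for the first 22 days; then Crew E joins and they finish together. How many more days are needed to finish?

In 22 days Crew F does 22/37 of the job, leaving 15/37.
Crew F and Crew E together work at 65/1036 per day, so finishing takes 15/37 ÷ 65/1036 = 84/13 days.

84/13 days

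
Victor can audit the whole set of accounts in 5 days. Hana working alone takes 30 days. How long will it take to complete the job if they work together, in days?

30/7 days

With two workers the combined time is the product over the sum: 5·30/(5+30) = 150/35 = 30/7 days.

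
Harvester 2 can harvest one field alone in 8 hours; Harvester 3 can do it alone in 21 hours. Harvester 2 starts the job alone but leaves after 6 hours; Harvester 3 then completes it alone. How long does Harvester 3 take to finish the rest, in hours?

In 6 hours Harvester 2 does 6/8 = 3/4 of the job, leaving 1/4.
Harvester 3 works at 1/21 per hour, so finishing takes 1/4 ÷ 1/21 = 21/4 hours.

21/4 hours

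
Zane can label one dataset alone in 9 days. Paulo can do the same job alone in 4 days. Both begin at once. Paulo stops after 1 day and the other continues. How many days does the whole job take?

27/4 days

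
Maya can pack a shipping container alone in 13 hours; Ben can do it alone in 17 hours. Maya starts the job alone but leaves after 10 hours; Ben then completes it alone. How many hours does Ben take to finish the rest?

51/13 hours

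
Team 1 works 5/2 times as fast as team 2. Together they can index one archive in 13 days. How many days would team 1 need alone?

91/5 days

Let team 2's rate be r; then team 1's rate is (5/2)r, so together (5/2 + 1)r = (7/2)r = 1/13.
Thus r = 2/91 per day.
Team 2 alone: 91/2 days; team 1 alone: 91/5 days.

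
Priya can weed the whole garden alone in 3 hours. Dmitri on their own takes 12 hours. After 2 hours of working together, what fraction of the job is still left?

1/6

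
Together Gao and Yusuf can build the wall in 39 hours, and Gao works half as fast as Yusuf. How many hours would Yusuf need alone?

Let Yusuf's rate be r; then Gao's rate is (1/2)r, so together (1/2 + 1)r = (3/2)r = 1/39.
Thus r = 2/117 per hour.
Yusuf alone: 117/2 hours; Gao alone: 117 hours.

117/2 hours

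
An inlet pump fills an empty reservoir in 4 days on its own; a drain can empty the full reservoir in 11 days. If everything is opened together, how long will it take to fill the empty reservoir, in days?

44/7 days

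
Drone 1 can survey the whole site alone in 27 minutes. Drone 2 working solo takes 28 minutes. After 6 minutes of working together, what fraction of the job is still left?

71/126

Combined rate: 1/27 + 1/28 = (28 + 27)/756 = 55/756 per minute.
In 6 minutes they complete 6·55/756 = 55/126 of the job.
So 71/126 remains.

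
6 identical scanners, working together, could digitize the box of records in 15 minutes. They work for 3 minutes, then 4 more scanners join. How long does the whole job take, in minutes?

51/5 minutes

One scanner does 1/90 of the job per minute.
After 3 minutes with 6 scanners, 1/5 is done (4/5 left).
With 10 scanners the rate is 10/90 = 1/9, so the rest takes 4/5 ÷ 1/9 = 36/5 minutes.
Total = 3 + 36/5 = 51/5 minutes.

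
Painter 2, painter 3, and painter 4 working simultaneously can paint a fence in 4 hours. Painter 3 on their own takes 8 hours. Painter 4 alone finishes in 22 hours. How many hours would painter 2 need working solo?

88/7 hours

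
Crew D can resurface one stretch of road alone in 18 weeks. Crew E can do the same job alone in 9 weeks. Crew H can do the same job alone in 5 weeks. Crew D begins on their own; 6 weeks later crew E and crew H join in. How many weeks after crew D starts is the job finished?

86/11 weeks

In the first 6 weeks crew D alone does 6/18 = 1/3 of the job, leaving 2/3.
Once everyone is working, combined rate: 1/18 + 1/9 + 1/5 = (5 + 10 + 18)/90 = 33/90 = 11/30 per week.
Remaining 2/3 at 11/30 per week takes 20/11 weeks.
Total from the start = 6 + 20/11 = 86/11 weeks.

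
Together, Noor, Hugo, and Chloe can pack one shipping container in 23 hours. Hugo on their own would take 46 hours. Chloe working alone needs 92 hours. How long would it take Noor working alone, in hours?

Combined rate is 1/23 per hour.
Known contribution: 1/46 + 1/92 = (2 + 1)/92 = 3/92 per hour.
So Noor's rate is 1/23 − 3/92 = 1/92, meaning 92 hours alone.

92 hours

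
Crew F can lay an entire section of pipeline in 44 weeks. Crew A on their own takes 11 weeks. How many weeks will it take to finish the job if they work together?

44/5 weeks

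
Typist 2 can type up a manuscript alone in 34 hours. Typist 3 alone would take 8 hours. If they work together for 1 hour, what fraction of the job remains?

Combined rate: 1/34 + 1/8 = (4 + 17)/136 = 21/136 per hour.
In 1 hour they complete 1·21/136 = 21/136 of the job.
So 115/136 remains.

115/136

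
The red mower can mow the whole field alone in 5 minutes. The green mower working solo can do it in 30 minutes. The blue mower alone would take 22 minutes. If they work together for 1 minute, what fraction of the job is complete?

Combined rate: 1/5 + 1/30 + 1/22 = (66 + 11 + 15)/330 = 92/330 = 46/165 per minute.
In 1 minute they complete 1·46/165 = 46/165 of the job.

46/165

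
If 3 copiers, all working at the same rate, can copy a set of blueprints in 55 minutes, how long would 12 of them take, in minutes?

Total work is 3·55 = 165 copier-minutes.
With 12 copiers: 165/12 = 55/4 minutes.

55/4 minutes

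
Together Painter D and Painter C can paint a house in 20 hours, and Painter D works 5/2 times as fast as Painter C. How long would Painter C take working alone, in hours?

70 hours

Let Painter C's rate be r; then Painter D's rate is (5/2)r, so together (5/2 + 1)r = (7/2)r = 1/20.
Thus r = 1/70 per hour.
Painter C alone: 70 hours; Painter D alone: 28 hours.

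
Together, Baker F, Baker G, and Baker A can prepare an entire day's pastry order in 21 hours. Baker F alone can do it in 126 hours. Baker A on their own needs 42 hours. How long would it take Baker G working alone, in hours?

63 hours

Combined rate is 1/21 per hour.
Known contribution: 1/126 + 1/42 = (1 + 3)/126 = 4/126 = 2/63 per hour.
So Baker G's rate is 1/21 − 2/63 = 1/63, meaning 63 hours alone.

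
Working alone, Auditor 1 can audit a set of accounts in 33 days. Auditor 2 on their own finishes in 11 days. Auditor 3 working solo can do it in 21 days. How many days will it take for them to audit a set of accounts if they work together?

77/13 days

Combined rate: 1/33 + 1/11 + 1/21 = (7 + 21 + 11)/231 = 39/231 = 13/77 per day.
Time = 1 ÷ (13/77) = 77/13 days.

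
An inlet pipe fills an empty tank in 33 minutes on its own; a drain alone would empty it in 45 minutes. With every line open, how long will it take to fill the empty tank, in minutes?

Net rate = 1/33 − 1/45 = (15 − 11)/495 = 4/495 per minute.
Filling time = 1 ÷ (4/495) = 495/4 minutes.

495/4 minutes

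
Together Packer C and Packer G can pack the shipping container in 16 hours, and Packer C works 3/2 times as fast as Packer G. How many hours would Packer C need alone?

80/3 hours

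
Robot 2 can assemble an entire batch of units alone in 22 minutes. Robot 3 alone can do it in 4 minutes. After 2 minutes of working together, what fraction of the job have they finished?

Combined rate: 1/22 + 1/4 = (2 + 11)/44 = 13/44 per minute.
In 2 minutes they complete 2·13/44 = 13/22 of the job.

13/22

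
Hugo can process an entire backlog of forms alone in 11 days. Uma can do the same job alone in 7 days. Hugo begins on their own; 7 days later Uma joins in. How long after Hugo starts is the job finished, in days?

77/9 days

In the first 7 days Hugo alone does 7/11 of the job, leaving 4/11.
Once everyone is working, combined rate: 1/11 + 1/7 = (7 + 11)/77 = 18/77 per day.
Remaining 4/11 at 18/77 per day takes 14/9 days.
Total from the start = 7 + 14/9 = 77/9 days.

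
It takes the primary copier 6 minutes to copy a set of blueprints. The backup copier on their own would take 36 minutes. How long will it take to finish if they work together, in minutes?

With two workers the combined time is the product over the sum: 6·36/(6+36) = 216/42 = 36/7 minutes.

36/7 minutes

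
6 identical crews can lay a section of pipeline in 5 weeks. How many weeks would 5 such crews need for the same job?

Total work is 6·5 = 30 crew-weeks.
With 5 crews: 30/5 = 6 weeks.

6 weeks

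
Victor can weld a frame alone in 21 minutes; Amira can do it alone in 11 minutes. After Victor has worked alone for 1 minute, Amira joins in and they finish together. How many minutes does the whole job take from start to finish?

63/8 minutes

In 1 minute Victor does 1/21 of the job, leaving 20/21.
Victor and Amira together work at 32/231 per minute, so finishing takes 20/21 ÷ 32/231 = 55/8 minutes.
Total time = 1 + 55/8 = 63/8 minutes.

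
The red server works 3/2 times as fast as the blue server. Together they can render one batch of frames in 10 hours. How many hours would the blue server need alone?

25 hours

Let the blue server's rate be r; then the red server's rate is (3/2)r, so together (3/2 + 1)r = (5/2)r = 1/10.
Thus r = 1/25 per hour.
The blue server alone: 25 hours; the red server alone: 50/3 hours.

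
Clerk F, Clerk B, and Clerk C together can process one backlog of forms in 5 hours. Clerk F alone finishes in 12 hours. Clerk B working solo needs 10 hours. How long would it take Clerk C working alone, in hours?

Combined rate is 1/5 per hour.
Known contribution: 1/12 + 1/10 = (5 + 6)/60 = 11/60 per hour.
So Clerk C's rate is 1/5 − 11/60 = 1/60, meaning 60 hours alone.

60 hours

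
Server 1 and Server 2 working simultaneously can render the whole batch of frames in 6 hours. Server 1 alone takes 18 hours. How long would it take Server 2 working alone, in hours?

9 hours

Combined rate is 1/6 per hour.
Known contribution: 1/18 per hour.
So Server 2's rate is 1/6 − 1/18 = 1/9, meaning 9 hours alone.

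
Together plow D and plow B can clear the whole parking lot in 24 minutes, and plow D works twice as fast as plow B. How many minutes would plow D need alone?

Let plow B's rate be r; then plow D's rate is 2r, so together (2 + 1)r = 3r = 1/24.
Thus r = 1/72 per minute.
Plow B alone: 72 minutes; plow D alone: 36 minutes.

36 minutes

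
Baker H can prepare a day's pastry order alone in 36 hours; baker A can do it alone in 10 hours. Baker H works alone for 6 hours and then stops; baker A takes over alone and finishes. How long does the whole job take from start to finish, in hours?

43/3 hours

In 6 hours baker H does 6/36 = 1/6 of the job, leaving 5/6.
Baker A works at 1/10 per hour, so finishing takes 5/6 ÷ 1/10 = 25/3 hours.
Total time = 6 + 25/3 = 43/3 hours.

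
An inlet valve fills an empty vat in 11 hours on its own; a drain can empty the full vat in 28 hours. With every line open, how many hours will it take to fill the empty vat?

Net rate = 1/11 − 1/28 = (28 − 11)/308 = 17/308 per hour.
Filling time = 1 ÷ (17/308) = 308/17 hours.

308/17 hours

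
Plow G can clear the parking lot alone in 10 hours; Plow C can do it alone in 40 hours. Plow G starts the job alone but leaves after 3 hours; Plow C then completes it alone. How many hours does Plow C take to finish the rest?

In 3 hours Plow G does 3/10 of the job, leaving 7/10.
Plow C works at 1/40 per hour, so finishing takes 7/10 ÷ 1/40 = 28 hours.

28 hours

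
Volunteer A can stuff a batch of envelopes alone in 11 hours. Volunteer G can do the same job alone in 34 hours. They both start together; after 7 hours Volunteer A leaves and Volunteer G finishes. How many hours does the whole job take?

136/11 hours

In the first 7 hours the combined rate is 45/374, so 315/374 of the job is done, leaving 59/374.
After Volunteer A leaves the rate is 1/34 per hour; the remaining 59/374 takes 59/11 hours.
Total = 7 + 59/11 = 136/11 hours.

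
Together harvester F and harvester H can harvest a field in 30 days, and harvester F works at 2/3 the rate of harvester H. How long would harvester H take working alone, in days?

Let harvester H's rate be r; then harvester F's rate is (2/3)r, so together (2/3 + 1)r = (5/3)r = 1/30.
Thus r = 1/50 per day.
Harvester H alone: 50 days; harvester F alone: 75 days.

50 days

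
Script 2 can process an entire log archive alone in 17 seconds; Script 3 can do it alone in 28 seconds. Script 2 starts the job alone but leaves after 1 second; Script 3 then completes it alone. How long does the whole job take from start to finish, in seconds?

In 1 second Script 2 does 1/17 of the job, leaving 16/17.
Script 3 works at 1/28 per second, so finishing takes 16/17 ÷ 1/28 = 448/17 seconds.
Total time = 1 + 448/17 = 465/17 seconds.

465/17 seconds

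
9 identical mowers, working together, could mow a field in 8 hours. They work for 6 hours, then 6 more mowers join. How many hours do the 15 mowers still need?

One mower does 1/72 of the job per hour.
After 6 hours with 9 mowers, 3/4 is done (1/4 left).
With 15 mowers the rate is 15/72 = 5/24, so the rest takes 1/4 ÷ 5/24 = 6/5 hours.

6/5 hours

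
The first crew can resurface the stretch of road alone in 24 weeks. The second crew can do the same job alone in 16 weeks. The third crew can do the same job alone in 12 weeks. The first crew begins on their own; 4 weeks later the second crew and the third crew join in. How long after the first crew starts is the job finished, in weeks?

76/9 weeks

In the first 4 weeks the first crew alone does 4/24 = 1/6 of the job, leaving 5/6.
Once everyone is working, combined rate: 1/24 + 1/16 + 1/12 = (2 + 3 + 4)/48 = 9/48 = 3/16 per week.
Remaining 5/6 at 3/16 per week takes 40/9 weeks.
Total from the start = 4 + 40/9 = 76/9 weeks.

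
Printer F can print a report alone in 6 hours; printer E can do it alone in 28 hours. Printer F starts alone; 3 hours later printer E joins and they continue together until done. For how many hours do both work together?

42/17 hours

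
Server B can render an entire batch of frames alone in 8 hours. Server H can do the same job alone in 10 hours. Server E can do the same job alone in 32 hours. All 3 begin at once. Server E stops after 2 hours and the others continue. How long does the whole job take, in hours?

In the first 2 hours the combined rate is 41/160, so 41/80 of the job is done, leaving 39/80.
After server E leaves the rate is 9/40 per hour; the remaining 39/80 takes 13/6 hours.
Total = 2 + 13/6 = 25/6 hours.

25/6 hours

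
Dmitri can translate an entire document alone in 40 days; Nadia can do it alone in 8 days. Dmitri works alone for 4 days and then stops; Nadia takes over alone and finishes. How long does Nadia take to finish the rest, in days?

36/5 days

In 4 days Dmitri does 4/40 = 1/10 of the job, leaving 9/10.
Nadia works at 1/8 per day, so finishing takes 9/10 ÷ 1/8 = 36/5 days.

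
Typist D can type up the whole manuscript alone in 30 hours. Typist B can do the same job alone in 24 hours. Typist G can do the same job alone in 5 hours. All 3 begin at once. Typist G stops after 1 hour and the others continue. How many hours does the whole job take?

32/3 hours

In the first 1 hour the combined rate is 11/40, so 11/40 of the job is done, leaving 29/40.
After Typist G leaves the rate is 3/40 per hour; the remaining 29/40 takes 29/3 hours.
Total = 1 + 29/3 = 32/3 hours.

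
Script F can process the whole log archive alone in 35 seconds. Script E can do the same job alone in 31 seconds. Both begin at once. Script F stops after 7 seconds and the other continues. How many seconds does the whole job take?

In the first 7 seconds the combined rate is 66/1085, so 66/155 of the job is done, leaving 89/155.
After script F leaves the rate is 1/31 per second; the remaining 89/155 takes 89/5 seconds.
Total = 7 + 89/5 = 124/5 seconds.

124/5 seconds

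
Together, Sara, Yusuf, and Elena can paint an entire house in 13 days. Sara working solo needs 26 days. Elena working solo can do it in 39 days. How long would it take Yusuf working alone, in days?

78 days

Combined rate is 1/13 per day.
Known contribution: 1/26 + 1/39 = (3 + 2)/78 = 5/78 per day.
So Yusuf's rate is 1/13 − 5/78 = 1/78, meaning 78 days alone.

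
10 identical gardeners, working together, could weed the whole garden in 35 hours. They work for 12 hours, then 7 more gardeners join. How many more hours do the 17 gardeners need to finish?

230/17 hours

One gardener does 1/350 of the job per hour.
After 12 hours with 10 gardeners, 12/35 is done (23/35 left).
With 17 gardeners the rate is 17/350, so the rest takes 23/35 ÷ 17/350 = 230/17 hours.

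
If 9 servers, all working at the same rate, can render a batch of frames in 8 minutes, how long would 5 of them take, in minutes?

72/5 minutes

Total work is 9·8 = 72 server-minutes.
With 5 servers: 72/5 minutes.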